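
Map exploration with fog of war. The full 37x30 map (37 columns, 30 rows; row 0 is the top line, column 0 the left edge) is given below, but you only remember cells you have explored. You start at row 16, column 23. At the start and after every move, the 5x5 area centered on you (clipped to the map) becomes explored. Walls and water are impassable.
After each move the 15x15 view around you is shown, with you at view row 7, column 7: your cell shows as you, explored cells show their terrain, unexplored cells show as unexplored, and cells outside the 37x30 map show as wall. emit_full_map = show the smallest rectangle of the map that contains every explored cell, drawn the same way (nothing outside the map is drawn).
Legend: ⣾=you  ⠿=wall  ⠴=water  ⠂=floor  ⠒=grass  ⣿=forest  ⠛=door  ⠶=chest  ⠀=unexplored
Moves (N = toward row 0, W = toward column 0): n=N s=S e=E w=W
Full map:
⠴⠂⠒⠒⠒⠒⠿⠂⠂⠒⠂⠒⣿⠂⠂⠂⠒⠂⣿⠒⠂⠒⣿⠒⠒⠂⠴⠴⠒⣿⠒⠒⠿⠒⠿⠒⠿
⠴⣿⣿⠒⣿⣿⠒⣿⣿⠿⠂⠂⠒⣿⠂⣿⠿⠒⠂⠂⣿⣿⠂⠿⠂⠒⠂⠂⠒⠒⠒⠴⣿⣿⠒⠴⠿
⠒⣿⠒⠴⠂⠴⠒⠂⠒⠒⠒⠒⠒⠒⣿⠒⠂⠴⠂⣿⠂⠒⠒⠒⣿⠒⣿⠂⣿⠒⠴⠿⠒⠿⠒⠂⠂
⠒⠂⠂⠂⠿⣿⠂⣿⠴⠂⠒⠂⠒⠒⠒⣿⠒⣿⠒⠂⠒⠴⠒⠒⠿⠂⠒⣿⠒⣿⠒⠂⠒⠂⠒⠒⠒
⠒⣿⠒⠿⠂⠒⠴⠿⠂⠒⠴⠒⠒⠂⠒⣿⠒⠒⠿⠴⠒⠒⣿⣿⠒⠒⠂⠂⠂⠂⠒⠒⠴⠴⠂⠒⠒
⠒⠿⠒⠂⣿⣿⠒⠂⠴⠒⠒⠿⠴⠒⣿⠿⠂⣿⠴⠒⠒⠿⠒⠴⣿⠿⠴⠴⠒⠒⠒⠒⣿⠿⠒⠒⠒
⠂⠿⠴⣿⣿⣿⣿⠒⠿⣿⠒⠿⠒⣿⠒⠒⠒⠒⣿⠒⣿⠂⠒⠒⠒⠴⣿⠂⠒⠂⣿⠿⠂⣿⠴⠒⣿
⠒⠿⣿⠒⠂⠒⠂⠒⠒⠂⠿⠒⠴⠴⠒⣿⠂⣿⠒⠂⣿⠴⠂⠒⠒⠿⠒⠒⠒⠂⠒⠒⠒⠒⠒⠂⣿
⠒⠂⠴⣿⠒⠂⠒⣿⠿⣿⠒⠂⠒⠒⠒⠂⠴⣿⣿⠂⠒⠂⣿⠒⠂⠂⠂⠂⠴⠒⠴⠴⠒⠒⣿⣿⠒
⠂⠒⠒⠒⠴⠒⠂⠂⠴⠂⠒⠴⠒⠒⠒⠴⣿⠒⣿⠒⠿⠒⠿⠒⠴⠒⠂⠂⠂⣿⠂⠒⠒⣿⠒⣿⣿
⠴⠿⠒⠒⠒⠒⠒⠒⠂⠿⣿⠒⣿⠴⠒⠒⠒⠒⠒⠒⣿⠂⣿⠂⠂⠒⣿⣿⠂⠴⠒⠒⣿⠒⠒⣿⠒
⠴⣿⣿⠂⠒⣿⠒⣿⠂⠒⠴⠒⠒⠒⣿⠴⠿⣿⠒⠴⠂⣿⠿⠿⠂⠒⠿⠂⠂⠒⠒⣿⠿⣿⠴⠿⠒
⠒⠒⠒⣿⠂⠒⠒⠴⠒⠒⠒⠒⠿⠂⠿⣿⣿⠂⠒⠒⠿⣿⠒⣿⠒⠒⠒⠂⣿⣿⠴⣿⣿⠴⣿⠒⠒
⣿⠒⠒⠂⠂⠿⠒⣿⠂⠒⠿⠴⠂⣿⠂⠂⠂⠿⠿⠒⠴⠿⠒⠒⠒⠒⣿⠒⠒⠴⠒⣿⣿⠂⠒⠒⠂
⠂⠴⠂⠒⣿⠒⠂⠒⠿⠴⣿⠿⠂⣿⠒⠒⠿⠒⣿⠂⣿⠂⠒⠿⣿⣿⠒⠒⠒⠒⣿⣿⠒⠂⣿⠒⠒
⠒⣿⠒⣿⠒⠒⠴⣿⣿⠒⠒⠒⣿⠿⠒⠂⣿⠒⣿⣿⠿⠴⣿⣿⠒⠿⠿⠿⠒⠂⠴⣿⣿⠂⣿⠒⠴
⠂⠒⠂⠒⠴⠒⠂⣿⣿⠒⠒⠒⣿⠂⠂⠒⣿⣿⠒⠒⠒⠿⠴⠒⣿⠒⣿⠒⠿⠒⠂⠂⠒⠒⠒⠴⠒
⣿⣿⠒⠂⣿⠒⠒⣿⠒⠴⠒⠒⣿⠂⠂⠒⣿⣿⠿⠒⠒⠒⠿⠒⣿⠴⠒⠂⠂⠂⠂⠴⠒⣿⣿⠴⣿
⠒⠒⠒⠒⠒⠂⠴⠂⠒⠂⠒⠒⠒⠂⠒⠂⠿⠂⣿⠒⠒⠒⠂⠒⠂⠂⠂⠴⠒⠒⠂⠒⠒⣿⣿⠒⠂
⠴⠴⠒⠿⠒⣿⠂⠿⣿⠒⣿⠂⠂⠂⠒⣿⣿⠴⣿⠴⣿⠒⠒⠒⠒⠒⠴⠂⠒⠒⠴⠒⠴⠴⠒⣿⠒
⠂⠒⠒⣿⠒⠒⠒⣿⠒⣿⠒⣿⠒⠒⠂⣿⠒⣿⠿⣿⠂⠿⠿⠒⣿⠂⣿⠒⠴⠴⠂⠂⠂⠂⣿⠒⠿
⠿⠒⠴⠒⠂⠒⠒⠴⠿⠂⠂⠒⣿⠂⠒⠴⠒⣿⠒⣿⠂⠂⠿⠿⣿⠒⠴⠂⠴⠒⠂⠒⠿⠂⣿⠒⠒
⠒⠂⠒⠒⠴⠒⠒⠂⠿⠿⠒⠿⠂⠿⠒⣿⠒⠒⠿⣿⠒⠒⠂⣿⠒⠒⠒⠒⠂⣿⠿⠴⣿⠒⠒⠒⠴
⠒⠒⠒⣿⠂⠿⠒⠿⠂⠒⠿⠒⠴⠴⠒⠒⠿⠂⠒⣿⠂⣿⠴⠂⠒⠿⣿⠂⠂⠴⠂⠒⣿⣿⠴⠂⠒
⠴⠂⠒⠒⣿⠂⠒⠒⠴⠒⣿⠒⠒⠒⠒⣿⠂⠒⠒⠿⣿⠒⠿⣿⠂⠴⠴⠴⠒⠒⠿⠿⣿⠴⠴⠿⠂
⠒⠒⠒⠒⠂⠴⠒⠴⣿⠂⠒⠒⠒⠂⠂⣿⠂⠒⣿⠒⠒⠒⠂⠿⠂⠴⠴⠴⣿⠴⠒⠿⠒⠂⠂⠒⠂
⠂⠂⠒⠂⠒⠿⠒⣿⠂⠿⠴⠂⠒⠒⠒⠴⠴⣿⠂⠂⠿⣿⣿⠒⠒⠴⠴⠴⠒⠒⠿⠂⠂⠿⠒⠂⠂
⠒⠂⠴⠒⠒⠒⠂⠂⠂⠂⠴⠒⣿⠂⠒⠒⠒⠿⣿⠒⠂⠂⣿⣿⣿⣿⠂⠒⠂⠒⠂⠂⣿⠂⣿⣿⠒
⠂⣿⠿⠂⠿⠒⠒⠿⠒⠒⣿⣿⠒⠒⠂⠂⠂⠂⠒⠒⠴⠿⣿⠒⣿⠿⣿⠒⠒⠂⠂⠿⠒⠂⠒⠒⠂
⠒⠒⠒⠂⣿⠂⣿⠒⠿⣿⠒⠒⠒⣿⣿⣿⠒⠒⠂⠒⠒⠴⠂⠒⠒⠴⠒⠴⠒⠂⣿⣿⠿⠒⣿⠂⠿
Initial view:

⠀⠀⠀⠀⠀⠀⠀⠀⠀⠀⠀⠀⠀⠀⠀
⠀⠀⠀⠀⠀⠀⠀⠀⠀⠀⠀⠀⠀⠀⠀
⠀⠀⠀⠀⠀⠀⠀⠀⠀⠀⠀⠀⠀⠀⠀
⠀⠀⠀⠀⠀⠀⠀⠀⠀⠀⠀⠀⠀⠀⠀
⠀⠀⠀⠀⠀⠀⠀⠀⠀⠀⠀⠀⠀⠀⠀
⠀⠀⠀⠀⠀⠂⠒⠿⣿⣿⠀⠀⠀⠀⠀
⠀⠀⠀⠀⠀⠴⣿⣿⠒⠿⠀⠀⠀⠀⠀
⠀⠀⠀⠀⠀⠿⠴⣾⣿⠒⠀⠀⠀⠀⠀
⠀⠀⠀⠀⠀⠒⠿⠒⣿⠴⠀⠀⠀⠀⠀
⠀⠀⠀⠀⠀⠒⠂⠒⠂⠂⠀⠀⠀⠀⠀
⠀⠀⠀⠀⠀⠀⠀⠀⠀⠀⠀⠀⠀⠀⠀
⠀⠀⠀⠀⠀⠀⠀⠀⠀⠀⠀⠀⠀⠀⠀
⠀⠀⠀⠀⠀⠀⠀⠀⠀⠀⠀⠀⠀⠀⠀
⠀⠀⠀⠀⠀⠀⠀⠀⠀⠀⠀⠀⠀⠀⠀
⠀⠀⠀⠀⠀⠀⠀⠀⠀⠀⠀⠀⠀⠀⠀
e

⠀⠀⠀⠀⠀⠀⠀⠀⠀⠀⠀⠀⠀⠀⠀
⠀⠀⠀⠀⠀⠀⠀⠀⠀⠀⠀⠀⠀⠀⠀
⠀⠀⠀⠀⠀⠀⠀⠀⠀⠀⠀⠀⠀⠀⠀
⠀⠀⠀⠀⠀⠀⠀⠀⠀⠀⠀⠀⠀⠀⠀
⠀⠀⠀⠀⠀⠀⠀⠀⠀⠀⠀⠀⠀⠀⠀
⠀⠀⠀⠀⠂⠒⠿⣿⣿⠒⠀⠀⠀⠀⠀
⠀⠀⠀⠀⠴⣿⣿⠒⠿⠿⠀⠀⠀⠀⠀
⠀⠀⠀⠀⠿⠴⠒⣾⠒⣿⠀⠀⠀⠀⠀
⠀⠀⠀⠀⠒⠿⠒⣿⠴⠒⠀⠀⠀⠀⠀
⠀⠀⠀⠀⠒⠂⠒⠂⠂⠂⠀⠀⠀⠀⠀
⠀⠀⠀⠀⠀⠀⠀⠀⠀⠀⠀⠀⠀⠀⠀
⠀⠀⠀⠀⠀⠀⠀⠀⠀⠀⠀⠀⠀⠀⠀
⠀⠀⠀⠀⠀⠀⠀⠀⠀⠀⠀⠀⠀⠀⠀
⠀⠀⠀⠀⠀⠀⠀⠀⠀⠀⠀⠀⠀⠀⠀
⠀⠀⠀⠀⠀⠀⠀⠀⠀⠀⠀⠀⠀⠀⠀

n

⠀⠀⠀⠀⠀⠀⠀⠀⠀⠀⠀⠀⠀⠀⠀
⠀⠀⠀⠀⠀⠀⠀⠀⠀⠀⠀⠀⠀⠀⠀
⠀⠀⠀⠀⠀⠀⠀⠀⠀⠀⠀⠀⠀⠀⠀
⠀⠀⠀⠀⠀⠀⠀⠀⠀⠀⠀⠀⠀⠀⠀
⠀⠀⠀⠀⠀⠀⠀⠀⠀⠀⠀⠀⠀⠀⠀
⠀⠀⠀⠀⠀⠒⠒⠒⠒⣿⠀⠀⠀⠀⠀
⠀⠀⠀⠀⠂⠒⠿⣿⣿⠒⠀⠀⠀⠀⠀
⠀⠀⠀⠀⠴⣿⣿⣾⠿⠿⠀⠀⠀⠀⠀
⠀⠀⠀⠀⠿⠴⠒⣿⠒⣿⠀⠀⠀⠀⠀
⠀⠀⠀⠀⠒⠿⠒⣿⠴⠒⠀⠀⠀⠀⠀
⠀⠀⠀⠀⠒⠂⠒⠂⠂⠂⠀⠀⠀⠀⠀
⠀⠀⠀⠀⠀⠀⠀⠀⠀⠀⠀⠀⠀⠀⠀
⠀⠀⠀⠀⠀⠀⠀⠀⠀⠀⠀⠀⠀⠀⠀
⠀⠀⠀⠀⠀⠀⠀⠀⠀⠀⠀⠀⠀⠀⠀
⠀⠀⠀⠀⠀⠀⠀⠀⠀⠀⠀⠀⠀⠀⠀

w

⠀⠀⠀⠀⠀⠀⠀⠀⠀⠀⠀⠀⠀⠀⠀
⠀⠀⠀⠀⠀⠀⠀⠀⠀⠀⠀⠀⠀⠀⠀
⠀⠀⠀⠀⠀⠀⠀⠀⠀⠀⠀⠀⠀⠀⠀
⠀⠀⠀⠀⠀⠀⠀⠀⠀⠀⠀⠀⠀⠀⠀
⠀⠀⠀⠀⠀⠀⠀⠀⠀⠀⠀⠀⠀⠀⠀
⠀⠀⠀⠀⠀⠿⠒⠒⠒⠒⣿⠀⠀⠀⠀
⠀⠀⠀⠀⠀⠂⠒⠿⣿⣿⠒⠀⠀⠀⠀
⠀⠀⠀⠀⠀⠴⣿⣾⠒⠿⠿⠀⠀⠀⠀
⠀⠀⠀⠀⠀⠿⠴⠒⣿⠒⣿⠀⠀⠀⠀
⠀⠀⠀⠀⠀⠒⠿⠒⣿⠴⠒⠀⠀⠀⠀
⠀⠀⠀⠀⠀⠒⠂⠒⠂⠂⠂⠀⠀⠀⠀
⠀⠀⠀⠀⠀⠀⠀⠀⠀⠀⠀⠀⠀⠀⠀
⠀⠀⠀⠀⠀⠀⠀⠀⠀⠀⠀⠀⠀⠀⠀
⠀⠀⠀⠀⠀⠀⠀⠀⠀⠀⠀⠀⠀⠀⠀
⠀⠀⠀⠀⠀⠀⠀⠀⠀⠀⠀⠀⠀⠀⠀

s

⠀⠀⠀⠀⠀⠀⠀⠀⠀⠀⠀⠀⠀⠀⠀
⠀⠀⠀⠀⠀⠀⠀⠀⠀⠀⠀⠀⠀⠀⠀
⠀⠀⠀⠀⠀⠀⠀⠀⠀⠀⠀⠀⠀⠀⠀
⠀⠀⠀⠀⠀⠀⠀⠀⠀⠀⠀⠀⠀⠀⠀
⠀⠀⠀⠀⠀⠿⠒⠒⠒⠒⣿⠀⠀⠀⠀
⠀⠀⠀⠀⠀⠂⠒⠿⣿⣿⠒⠀⠀⠀⠀
⠀⠀⠀⠀⠀⠴⣿⣿⠒⠿⠿⠀⠀⠀⠀
⠀⠀⠀⠀⠀⠿⠴⣾⣿⠒⣿⠀⠀⠀⠀
⠀⠀⠀⠀⠀⠒⠿⠒⣿⠴⠒⠀⠀⠀⠀
⠀⠀⠀⠀⠀⠒⠂⠒⠂⠂⠂⠀⠀⠀⠀
⠀⠀⠀⠀⠀⠀⠀⠀⠀⠀⠀⠀⠀⠀⠀
⠀⠀⠀⠀⠀⠀⠀⠀⠀⠀⠀⠀⠀⠀⠀
⠀⠀⠀⠀⠀⠀⠀⠀⠀⠀⠀⠀⠀⠀⠀
⠀⠀⠀⠀⠀⠀⠀⠀⠀⠀⠀⠀⠀⠀⠀
⠀⠀⠀⠀⠀⠀⠀⠀⠀⠀⠀⠀⠀⠀⠀

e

⠀⠀⠀⠀⠀⠀⠀⠀⠀⠀⠀⠀⠀⠀⠀
⠀⠀⠀⠀⠀⠀⠀⠀⠀⠀⠀⠀⠀⠀⠀
⠀⠀⠀⠀⠀⠀⠀⠀⠀⠀⠀⠀⠀⠀⠀
⠀⠀⠀⠀⠀⠀⠀⠀⠀⠀⠀⠀⠀⠀⠀
⠀⠀⠀⠀⠿⠒⠒⠒⠒⣿⠀⠀⠀⠀⠀
⠀⠀⠀⠀⠂⠒⠿⣿⣿⠒⠀⠀⠀⠀⠀
⠀⠀⠀⠀⠴⣿⣿⠒⠿⠿⠀⠀⠀⠀⠀
⠀⠀⠀⠀⠿⠴⠒⣾⠒⣿⠀⠀⠀⠀⠀
⠀⠀⠀⠀⠒⠿⠒⣿⠴⠒⠀⠀⠀⠀⠀
⠀⠀⠀⠀⠒⠂⠒⠂⠂⠂⠀⠀⠀⠀⠀
⠀⠀⠀⠀⠀⠀⠀⠀⠀⠀⠀⠀⠀⠀⠀
⠀⠀⠀⠀⠀⠀⠀⠀⠀⠀⠀⠀⠀⠀⠀
⠀⠀⠀⠀⠀⠀⠀⠀⠀⠀⠀⠀⠀⠀⠀
⠀⠀⠀⠀⠀⠀⠀⠀⠀⠀⠀⠀⠀⠀⠀
⠀⠀⠀⠀⠀⠀⠀⠀⠀⠀⠀⠀⠀⠀⠀

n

⠀⠀⠀⠀⠀⠀⠀⠀⠀⠀⠀⠀⠀⠀⠀
⠀⠀⠀⠀⠀⠀⠀⠀⠀⠀⠀⠀⠀⠀⠀
⠀⠀⠀⠀⠀⠀⠀⠀⠀⠀⠀⠀⠀⠀⠀
⠀⠀⠀⠀⠀⠀⠀⠀⠀⠀⠀⠀⠀⠀⠀
⠀⠀⠀⠀⠀⠀⠀⠀⠀⠀⠀⠀⠀⠀⠀
⠀⠀⠀⠀⠿⠒⠒⠒⠒⣿⠀⠀⠀⠀⠀
⠀⠀⠀⠀⠂⠒⠿⣿⣿⠒⠀⠀⠀⠀⠀
⠀⠀⠀⠀⠴⣿⣿⣾⠿⠿⠀⠀⠀⠀⠀
⠀⠀⠀⠀⠿⠴⠒⣿⠒⣿⠀⠀⠀⠀⠀
⠀⠀⠀⠀⠒⠿⠒⣿⠴⠒⠀⠀⠀⠀⠀
⠀⠀⠀⠀⠒⠂⠒⠂⠂⠂⠀⠀⠀⠀⠀
⠀⠀⠀⠀⠀⠀⠀⠀⠀⠀⠀⠀⠀⠀⠀
⠀⠀⠀⠀⠀⠀⠀⠀⠀⠀⠀⠀⠀⠀⠀
⠀⠀⠀⠀⠀⠀⠀⠀⠀⠀⠀⠀⠀⠀⠀
⠀⠀⠀⠀⠀⠀⠀⠀⠀⠀⠀⠀⠀⠀⠀

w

⠀⠀⠀⠀⠀⠀⠀⠀⠀⠀⠀⠀⠀⠀⠀
⠀⠀⠀⠀⠀⠀⠀⠀⠀⠀⠀⠀⠀⠀⠀
⠀⠀⠀⠀⠀⠀⠀⠀⠀⠀⠀⠀⠀⠀⠀
⠀⠀⠀⠀⠀⠀⠀⠀⠀⠀⠀⠀⠀⠀⠀
⠀⠀⠀⠀⠀⠀⠀⠀⠀⠀⠀⠀⠀⠀⠀
⠀⠀⠀⠀⠀⠿⠒⠒⠒⠒⣿⠀⠀⠀⠀
⠀⠀⠀⠀⠀⠂⠒⠿⣿⣿⠒⠀⠀⠀⠀
⠀⠀⠀⠀⠀⠴⣿⣾⠒⠿⠿⠀⠀⠀⠀
⠀⠀⠀⠀⠀⠿⠴⠒⣿⠒⣿⠀⠀⠀⠀
⠀⠀⠀⠀⠀⠒⠿⠒⣿⠴⠒⠀⠀⠀⠀
⠀⠀⠀⠀⠀⠒⠂⠒⠂⠂⠂⠀⠀⠀⠀
⠀⠀⠀⠀⠀⠀⠀⠀⠀⠀⠀⠀⠀⠀⠀
⠀⠀⠀⠀⠀⠀⠀⠀⠀⠀⠀⠀⠀⠀⠀
⠀⠀⠀⠀⠀⠀⠀⠀⠀⠀⠀⠀⠀⠀⠀
⠀⠀⠀⠀⠀⠀⠀⠀⠀⠀⠀⠀⠀⠀⠀

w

⠀⠀⠀⠀⠀⠀⠀⠀⠀⠀⠀⠀⠀⠀⠀
⠀⠀⠀⠀⠀⠀⠀⠀⠀⠀⠀⠀⠀⠀⠀
⠀⠀⠀⠀⠀⠀⠀⠀⠀⠀⠀⠀⠀⠀⠀
⠀⠀⠀⠀⠀⠀⠀⠀⠀⠀⠀⠀⠀⠀⠀
⠀⠀⠀⠀⠀⠀⠀⠀⠀⠀⠀⠀⠀⠀⠀
⠀⠀⠀⠀⠀⠴⠿⠒⠒⠒⠒⣿⠀⠀⠀
⠀⠀⠀⠀⠀⣿⠂⠒⠿⣿⣿⠒⠀⠀⠀
⠀⠀⠀⠀⠀⠿⠴⣾⣿⠒⠿⠿⠀⠀⠀
⠀⠀⠀⠀⠀⠒⠿⠴⠒⣿⠒⣿⠀⠀⠀
⠀⠀⠀⠀⠀⠒⠒⠿⠒⣿⠴⠒⠀⠀⠀
⠀⠀⠀⠀⠀⠀⠒⠂⠒⠂⠂⠂⠀⠀⠀
⠀⠀⠀⠀⠀⠀⠀⠀⠀⠀⠀⠀⠀⠀⠀
⠀⠀⠀⠀⠀⠀⠀⠀⠀⠀⠀⠀⠀⠀⠀
⠀⠀⠀⠀⠀⠀⠀⠀⠀⠀⠀⠀⠀⠀⠀
⠀⠀⠀⠀⠀⠀⠀⠀⠀⠀⠀⠀⠀⠀⠀

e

⠀⠀⠀⠀⠀⠀⠀⠀⠀⠀⠀⠀⠀⠀⠀
⠀⠀⠀⠀⠀⠀⠀⠀⠀⠀⠀⠀⠀⠀⠀
⠀⠀⠀⠀⠀⠀⠀⠀⠀⠀⠀⠀⠀⠀⠀
⠀⠀⠀⠀⠀⠀⠀⠀⠀⠀⠀⠀⠀⠀⠀
⠀⠀⠀⠀⠀⠀⠀⠀⠀⠀⠀⠀⠀⠀⠀
⠀⠀⠀⠀⠴⠿⠒⠒⠒⠒⣿⠀⠀⠀⠀
⠀⠀⠀⠀⣿⠂⠒⠿⣿⣿⠒⠀⠀⠀⠀
⠀⠀⠀⠀⠿⠴⣿⣾⠒⠿⠿⠀⠀⠀⠀
⠀⠀⠀⠀⠒⠿⠴⠒⣿⠒⣿⠀⠀⠀⠀
⠀⠀⠀⠀⠒⠒⠿⠒⣿⠴⠒⠀⠀⠀⠀
⠀⠀⠀⠀⠀⠒⠂⠒⠂⠂⠂⠀⠀⠀⠀
⠀⠀⠀⠀⠀⠀⠀⠀⠀⠀⠀⠀⠀⠀⠀
⠀⠀⠀⠀⠀⠀⠀⠀⠀⠀⠀⠀⠀⠀⠀
⠀⠀⠀⠀⠀⠀⠀⠀⠀⠀⠀⠀⠀⠀⠀
⠀⠀⠀⠀⠀⠀⠀⠀⠀⠀⠀⠀⠀⠀⠀

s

⠀⠀⠀⠀⠀⠀⠀⠀⠀⠀⠀⠀⠀⠀⠀
⠀⠀⠀⠀⠀⠀⠀⠀⠀⠀⠀⠀⠀⠀⠀
⠀⠀⠀⠀⠀⠀⠀⠀⠀⠀⠀⠀⠀⠀⠀
⠀⠀⠀⠀⠀⠀⠀⠀⠀⠀⠀⠀⠀⠀⠀
⠀⠀⠀⠀⠴⠿⠒⠒⠒⠒⣿⠀⠀⠀⠀
⠀⠀⠀⠀⣿⠂⠒⠿⣿⣿⠒⠀⠀⠀⠀
⠀⠀⠀⠀⠿⠴⣿⣿⠒⠿⠿⠀⠀⠀⠀
⠀⠀⠀⠀⠒⠿⠴⣾⣿⠒⣿⠀⠀⠀⠀
⠀⠀⠀⠀⠒⠒⠿⠒⣿⠴⠒⠀⠀⠀⠀
⠀⠀⠀⠀⠀⠒⠂⠒⠂⠂⠂⠀⠀⠀⠀
⠀⠀⠀⠀⠀⠀⠀⠀⠀⠀⠀⠀⠀⠀⠀
⠀⠀⠀⠀⠀⠀⠀⠀⠀⠀⠀⠀⠀⠀⠀
⠀⠀⠀⠀⠀⠀⠀⠀⠀⠀⠀⠀⠀⠀⠀
⠀⠀⠀⠀⠀⠀⠀⠀⠀⠀⠀⠀⠀⠀⠀
⠀⠀⠀⠀⠀⠀⠀⠀⠀⠀⠀⠀⠀⠀⠀

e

⠀⠀⠀⠀⠀⠀⠀⠀⠀⠀⠀⠀⠀⠀⠀
⠀⠀⠀⠀⠀⠀⠀⠀⠀⠀⠀⠀⠀⠀⠀
⠀⠀⠀⠀⠀⠀⠀⠀⠀⠀⠀⠀⠀⠀⠀
⠀⠀⠀⠀⠀⠀⠀⠀⠀⠀⠀⠀⠀⠀⠀
⠀⠀⠀⠴⠿⠒⠒⠒⠒⣿⠀⠀⠀⠀⠀
⠀⠀⠀⣿⠂⠒⠿⣿⣿⠒⠀⠀⠀⠀⠀
⠀⠀⠀⠿⠴⣿⣿⠒⠿⠿⠀⠀⠀⠀⠀
⠀⠀⠀⠒⠿⠴⠒⣾⠒⣿⠀⠀⠀⠀⠀
⠀⠀⠀⠒⠒⠿⠒⣿⠴⠒⠀⠀⠀⠀⠀
⠀⠀⠀⠀⠒⠂⠒⠂⠂⠂⠀⠀⠀⠀⠀
⠀⠀⠀⠀⠀⠀⠀⠀⠀⠀⠀⠀⠀⠀⠀
⠀⠀⠀⠀⠀⠀⠀⠀⠀⠀⠀⠀⠀⠀⠀
⠀⠀⠀⠀⠀⠀⠀⠀⠀⠀⠀⠀⠀⠀⠀
⠀⠀⠀⠀⠀⠀⠀⠀⠀⠀⠀⠀⠀⠀⠀
⠀⠀⠀⠀⠀⠀⠀⠀⠀⠀⠀⠀⠀⠀⠀

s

⠀⠀⠀⠀⠀⠀⠀⠀⠀⠀⠀⠀⠀⠀⠀
⠀⠀⠀⠀⠀⠀⠀⠀⠀⠀⠀⠀⠀⠀⠀
⠀⠀⠀⠀⠀⠀⠀⠀⠀⠀⠀⠀⠀⠀⠀
⠀⠀⠀⠴⠿⠒⠒⠒⠒⣿⠀⠀⠀⠀⠀
⠀⠀⠀⣿⠂⠒⠿⣿⣿⠒⠀⠀⠀⠀⠀
⠀⠀⠀⠿⠴⣿⣿⠒⠿⠿⠀⠀⠀⠀⠀
⠀⠀⠀⠒⠿⠴⠒⣿⠒⣿⠀⠀⠀⠀⠀
⠀⠀⠀⠒⠒⠿⠒⣾⠴⠒⠀⠀⠀⠀⠀
⠀⠀⠀⠀⠒⠂⠒⠂⠂⠂⠀⠀⠀⠀⠀
⠀⠀⠀⠀⠀⠒⠒⠒⠒⠴⠀⠀⠀⠀⠀
⠀⠀⠀⠀⠀⠀⠀⠀⠀⠀⠀⠀⠀⠀⠀
⠀⠀⠀⠀⠀⠀⠀⠀⠀⠀⠀⠀⠀⠀⠀
⠀⠀⠀⠀⠀⠀⠀⠀⠀⠀⠀⠀⠀⠀⠀
⠀⠀⠀⠀⠀⠀⠀⠀⠀⠀⠀⠀⠀⠀⠀
⠀⠀⠀⠀⠀⠀⠀⠀⠀⠀⠀⠀⠀⠀⠀

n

⠀⠀⠀⠀⠀⠀⠀⠀⠀⠀⠀⠀⠀⠀⠀
⠀⠀⠀⠀⠀⠀⠀⠀⠀⠀⠀⠀⠀⠀⠀
⠀⠀⠀⠀⠀⠀⠀⠀⠀⠀⠀⠀⠀⠀⠀
⠀⠀⠀⠀⠀⠀⠀⠀⠀⠀⠀⠀⠀⠀⠀
⠀⠀⠀⠴⠿⠒⠒⠒⠒⣿⠀⠀⠀⠀⠀
⠀⠀⠀⣿⠂⠒⠿⣿⣿⠒⠀⠀⠀⠀⠀
⠀⠀⠀⠿⠴⣿⣿⠒⠿⠿⠀⠀⠀⠀⠀
⠀⠀⠀⠒⠿⠴⠒⣾⠒⣿⠀⠀⠀⠀⠀
⠀⠀⠀⠒⠒⠿⠒⣿⠴⠒⠀⠀⠀⠀⠀
⠀⠀⠀⠀⠒⠂⠒⠂⠂⠂⠀⠀⠀⠀⠀
⠀⠀⠀⠀⠀⠒⠒⠒⠒⠴⠀⠀⠀⠀⠀
⠀⠀⠀⠀⠀⠀⠀⠀⠀⠀⠀⠀⠀⠀⠀
⠀⠀⠀⠀⠀⠀⠀⠀⠀⠀⠀⠀⠀⠀⠀
⠀⠀⠀⠀⠀⠀⠀⠀⠀⠀⠀⠀⠀⠀⠀
⠀⠀⠀⠀⠀⠀⠀⠀⠀⠀⠀⠀⠀⠀⠀

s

⠀⠀⠀⠀⠀⠀⠀⠀⠀⠀⠀⠀⠀⠀⠀
⠀⠀⠀⠀⠀⠀⠀⠀⠀⠀⠀⠀⠀⠀⠀
⠀⠀⠀⠀⠀⠀⠀⠀⠀⠀⠀⠀⠀⠀⠀
⠀⠀⠀⠴⠿⠒⠒⠒⠒⣿⠀⠀⠀⠀⠀
⠀⠀⠀⣿⠂⠒⠿⣿⣿⠒⠀⠀⠀⠀⠀
⠀⠀⠀⠿⠴⣿⣿⠒⠿⠿⠀⠀⠀⠀⠀
⠀⠀⠀⠒⠿⠴⠒⣿⠒⣿⠀⠀⠀⠀⠀
⠀⠀⠀⠒⠒⠿⠒⣾⠴⠒⠀⠀⠀⠀⠀
⠀⠀⠀⠀⠒⠂⠒⠂⠂⠂⠀⠀⠀⠀⠀
⠀⠀⠀⠀⠀⠒⠒⠒⠒⠴⠀⠀⠀⠀⠀
⠀⠀⠀⠀⠀⠀⠀⠀⠀⠀⠀⠀⠀⠀⠀
⠀⠀⠀⠀⠀⠀⠀⠀⠀⠀⠀⠀⠀⠀⠀
⠀⠀⠀⠀⠀⠀⠀⠀⠀⠀⠀⠀⠀⠀⠀
⠀⠀⠀⠀⠀⠀⠀⠀⠀⠀⠀⠀⠀⠀⠀
⠀⠀⠀⠀⠀⠀⠀⠀⠀⠀⠀⠀⠀⠀⠀

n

⠀⠀⠀⠀⠀⠀⠀⠀⠀⠀⠀⠀⠀⠀⠀
⠀⠀⠀⠀⠀⠀⠀⠀⠀⠀⠀⠀⠀⠀⠀
⠀⠀⠀⠀⠀⠀⠀⠀⠀⠀⠀⠀⠀⠀⠀
⠀⠀⠀⠀⠀⠀⠀⠀⠀⠀⠀⠀⠀⠀⠀
⠀⠀⠀⠴⠿⠒⠒⠒⠒⣿⠀⠀⠀⠀⠀
⠀⠀⠀⣿⠂⠒⠿⣿⣿⠒⠀⠀⠀⠀⠀
⠀⠀⠀⠿⠴⣿⣿⠒⠿⠿⠀⠀⠀⠀⠀
⠀⠀⠀⠒⠿⠴⠒⣾⠒⣿⠀⠀⠀⠀⠀
⠀⠀⠀⠒⠒⠿⠒⣿⠴⠒⠀⠀⠀⠀⠀
⠀⠀⠀⠀⠒⠂⠒⠂⠂⠂⠀⠀⠀⠀⠀
⠀⠀⠀⠀⠀⠒⠒⠒⠒⠴⠀⠀⠀⠀⠀
⠀⠀⠀⠀⠀⠀⠀⠀⠀⠀⠀⠀⠀⠀⠀
⠀⠀⠀⠀⠀⠀⠀⠀⠀⠀⠀⠀⠀⠀⠀
⠀⠀⠀⠀⠀⠀⠀⠀⠀⠀⠀⠀⠀⠀⠀
⠀⠀⠀⠀⠀⠀⠀⠀⠀⠀⠀⠀⠀⠀⠀

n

⠀⠀⠀⠀⠀⠀⠀⠀⠀⠀⠀⠀⠀⠀⠀
⠀⠀⠀⠀⠀⠀⠀⠀⠀⠀⠀⠀⠀⠀⠀
⠀⠀⠀⠀⠀⠀⠀⠀⠀⠀⠀⠀⠀⠀⠀
⠀⠀⠀⠀⠀⠀⠀⠀⠀⠀⠀⠀⠀⠀⠀
⠀⠀⠀⠀⠀⠀⠀⠀⠀⠀⠀⠀⠀⠀⠀
⠀⠀⠀⠴⠿⠒⠒⠒⠒⣿⠀⠀⠀⠀⠀
⠀⠀⠀⣿⠂⠒⠿⣿⣿⠒⠀⠀⠀⠀⠀
⠀⠀⠀⠿⠴⣿⣿⣾⠿⠿⠀⠀⠀⠀⠀
⠀⠀⠀⠒⠿⠴⠒⣿⠒⣿⠀⠀⠀⠀⠀
⠀⠀⠀⠒⠒⠿⠒⣿⠴⠒⠀⠀⠀⠀⠀
⠀⠀⠀⠀⠒⠂⠒⠂⠂⠂⠀⠀⠀⠀⠀
⠀⠀⠀⠀⠀⠒⠒⠒⠒⠴⠀⠀⠀⠀⠀
⠀⠀⠀⠀⠀⠀⠀⠀⠀⠀⠀⠀⠀⠀⠀
⠀⠀⠀⠀⠀⠀⠀⠀⠀⠀⠀⠀⠀⠀⠀
⠀⠀⠀⠀⠀⠀⠀⠀⠀⠀⠀⠀⠀⠀⠀

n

⠀⠀⠀⠀⠀⠀⠀⠀⠀⠀⠀⠀⠀⠀⠀
⠀⠀⠀⠀⠀⠀⠀⠀⠀⠀⠀⠀⠀⠀⠀
⠀⠀⠀⠀⠀⠀⠀⠀⠀⠀⠀⠀⠀⠀⠀
⠀⠀⠀⠀⠀⠀⠀⠀⠀⠀⠀⠀⠀⠀⠀
⠀⠀⠀⠀⠀⠀⠀⠀⠀⠀⠀⠀⠀⠀⠀
⠀⠀⠀⠀⠀⠒⣿⠒⠒⠒⠀⠀⠀⠀⠀
⠀⠀⠀⠴⠿⠒⠒⠒⠒⣿⠀⠀⠀⠀⠀
⠀⠀⠀⣿⠂⠒⠿⣾⣿⠒⠀⠀⠀⠀⠀
⠀⠀⠀⠿⠴⣿⣿⠒⠿⠿⠀⠀⠀⠀⠀
⠀⠀⠀⠒⠿⠴⠒⣿⠒⣿⠀⠀⠀⠀⠀
⠀⠀⠀⠒⠒⠿⠒⣿⠴⠒⠀⠀⠀⠀⠀
⠀⠀⠀⠀⠒⠂⠒⠂⠂⠂⠀⠀⠀⠀⠀
⠀⠀⠀⠀⠀⠒⠒⠒⠒⠴⠀⠀⠀⠀⠀
⠀⠀⠀⠀⠀⠀⠀⠀⠀⠀⠀⠀⠀⠀⠀
⠀⠀⠀⠀⠀⠀⠀⠀⠀⠀⠀⠀⠀⠀⠀

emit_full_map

⠀⠀⠒⣿⠒⠒⠒
⠴⠿⠒⠒⠒⠒⣿
⣿⠂⠒⠿⣾⣿⠒
⠿⠴⣿⣿⠒⠿⠿
⠒⠿⠴⠒⣿⠒⣿
⠒⠒⠿⠒⣿⠴⠒
⠀⠒⠂⠒⠂⠂⠂
⠀⠀⠒⠒⠒⠒⠴


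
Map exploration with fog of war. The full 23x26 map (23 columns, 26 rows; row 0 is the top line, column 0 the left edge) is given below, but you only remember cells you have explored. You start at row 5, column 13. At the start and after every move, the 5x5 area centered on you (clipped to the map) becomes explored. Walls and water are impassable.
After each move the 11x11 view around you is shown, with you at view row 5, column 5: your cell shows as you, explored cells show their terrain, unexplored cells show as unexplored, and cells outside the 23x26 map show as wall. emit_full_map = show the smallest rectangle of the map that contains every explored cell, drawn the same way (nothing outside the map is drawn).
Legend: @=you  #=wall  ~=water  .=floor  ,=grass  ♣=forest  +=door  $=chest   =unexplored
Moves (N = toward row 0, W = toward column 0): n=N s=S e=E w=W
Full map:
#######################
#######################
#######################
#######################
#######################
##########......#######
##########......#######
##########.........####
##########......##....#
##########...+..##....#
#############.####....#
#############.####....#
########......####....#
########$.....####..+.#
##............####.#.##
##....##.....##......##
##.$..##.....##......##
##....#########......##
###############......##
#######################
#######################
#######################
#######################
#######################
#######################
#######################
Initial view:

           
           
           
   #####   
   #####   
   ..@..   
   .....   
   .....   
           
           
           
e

           
           
           
  ######   
  ######   
  ...@.#   
  .....#   
  ......   
           
           
           

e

           
           
           
 #######   
 #######   
 ....@##   
 .....##   
 .......   
           
           
           

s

           
           
 #######   
 #######   
 .....##   
 ....@##   
 .......   
   ...##   
           
           
           

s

           
 #######   
 #######   
 .....##   
 .....##   
 ....@..   
   ...##   
   +..##   
           
           
           

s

 #######   
 #######   
 .....##   
 .....##   
 .......   
   ..@##   
   +..##   
   .####   
           
           
           

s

 #######   
 .....##   
 .....##   
 .......   
   ...##   
   +.@##   
   .####   
   .####   
           
           
           

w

  #######  
  .....##  
  .....##  
  .......  
   ....##  
   .+@.##  
   #.####  
   #.####  
           
           
           

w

   ####### 
   .....## 
   .....## 
   ....... 
   .....## 
   ..@..## 
   ##.#### 
   ##.#### 
           
           
           

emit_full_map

#######
#######
.....##
.....##
.......
.....##
..@..##
##.####
##.####

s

   .....## 
   .....## 
   ....... 
   .....## 
   ..+..## 
   ##@#### 
   ##.#### 
   ...##   
           
           
           

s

   .....## 
   ....... 
   .....## 
   ..+..## 
   ##.#### 
   ##@#### 
   ...##   
   ...##   
           
           
           

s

   ....... 
   .....## 
   ..+..## 
   ##.#### 
   ##.#### 
   ..@##   
   ...##   
   ...##   
           
           
           

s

   .....## 
   ..+..## 
   ##.#### 
   ##.#### 
   ...##   
   ..@##   
   ...##   
   ..##.   
           
           
           

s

   ..+..## 
   ##.#### 
   ##.#### 
   ...##   
   ...##   
   ..@##   
   ..##.   
   ..##.   
           
           
           

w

    ..+..##
    ##.####
    ##.####
   ....##  
   ....##  
   ..@.##  
   ...##.  
   ...##.  
           
           
           

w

     ..+..#
     ##.###
     ##.###
   .....## 
   .....## 
   ..@..## 
   ....##. 
   ....##. 
           
           
           

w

      ..+..
      ##.##
      ##.##
   ......##
   $.....##
   ..@...##
   .....##.
   .....##.
           
           
           

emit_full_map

   #######
   #######
   .....##
   .....##
   .......
   .....##
   ..+..##
   ##.####
   ##.####
......##  
$.....##  
..@...##  
.....##.  
.....##.  

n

      .....
      ..+..
      ##.##
   #####.##
   ......##
   $.@...##
   ......##
   .....##.
   .....##.
           
           

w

       ....
       ..+.
       ##.#
   ######.#
   #......#
   #$@....#
   .......#
   #.....##
    .....##
           
           

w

        ...
        ..+
        ##.
   #######.
   ##......
   ##@.....
   ........
   ##.....#
     .....#
           
           

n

        ...
        ...
        ..+
   #######.
   #######.
   ##@.....
   ##$.....
   ........
   ##.....#
     .....#
           

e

       ....
       ....
       ..+.
  #######.#
  #######.#
  ##.@....#
  ##$.....#
  ........#
  ##.....##
    .....##
           

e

      .....
      .....
      ..+..
 #######.##
 #######.##
 ##..@...##
 ##$.....##
 ........##
 ##.....##.
   .....##.
           

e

     ......
     .....#
     ..+..#
#######.###
#######.###
##...@..## 
##$.....## 
........## 
##.....##. 
  .....##. 
           

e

    .......
    .....##
    ..+..##
######.####
######.####
#....@.##  
#$.....##  
.......##  
#.....##.  
 .....##.  
           

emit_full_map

     #######
     #######
     .....##
     .....##
     .......
     .....##
     ..+..##
#######.####
#######.####
##....@.##  
##$.....##  
........##  
##.....##.  
  .....##.  

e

   ....... 
   .....## 
   ..+..## 
#####.#### 
#####.#### 
.....@##   
$.....##   
......##   
.....##.   
.....##.   
           

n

   .....## 
   ....... 
   .....## 
   ..+..## 
#####.#### 
#####@#### 
......##   
$.....##   
......##   
.....##.   
.....##.   

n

   .....## 
   .....## 
   ....... 
   .....## 
   ..+..## 
#####@#### 
#####.#### 
......##   
$.....##   
......##   
.....##.   

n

   ####### 
   .....## 
   .....## 
   ....... 
   .....## 
   ..@..## 
#####.#### 
#####.#### 
......##   
$.....##   
......##   

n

   ####### 
   ####### 
   .....## 
   .....## 
   ....... 
   ..@..## 
   ..+..## 
#####.#### 
#####.#### 
......##   
$.....##   

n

           
   ####### 
   ####### 
   .....## 
   .....## 
   ..@.... 
   .....## 
   ..+..## 
#####.#### 
#####.#### 
......##   

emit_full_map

     #######
     #######
     .....##
     .....##
     ..@....
     .....##
     ..+..##
#######.####
#######.####
##......##  
##$.....##  
........##  
##.....##.  
  .....##.  


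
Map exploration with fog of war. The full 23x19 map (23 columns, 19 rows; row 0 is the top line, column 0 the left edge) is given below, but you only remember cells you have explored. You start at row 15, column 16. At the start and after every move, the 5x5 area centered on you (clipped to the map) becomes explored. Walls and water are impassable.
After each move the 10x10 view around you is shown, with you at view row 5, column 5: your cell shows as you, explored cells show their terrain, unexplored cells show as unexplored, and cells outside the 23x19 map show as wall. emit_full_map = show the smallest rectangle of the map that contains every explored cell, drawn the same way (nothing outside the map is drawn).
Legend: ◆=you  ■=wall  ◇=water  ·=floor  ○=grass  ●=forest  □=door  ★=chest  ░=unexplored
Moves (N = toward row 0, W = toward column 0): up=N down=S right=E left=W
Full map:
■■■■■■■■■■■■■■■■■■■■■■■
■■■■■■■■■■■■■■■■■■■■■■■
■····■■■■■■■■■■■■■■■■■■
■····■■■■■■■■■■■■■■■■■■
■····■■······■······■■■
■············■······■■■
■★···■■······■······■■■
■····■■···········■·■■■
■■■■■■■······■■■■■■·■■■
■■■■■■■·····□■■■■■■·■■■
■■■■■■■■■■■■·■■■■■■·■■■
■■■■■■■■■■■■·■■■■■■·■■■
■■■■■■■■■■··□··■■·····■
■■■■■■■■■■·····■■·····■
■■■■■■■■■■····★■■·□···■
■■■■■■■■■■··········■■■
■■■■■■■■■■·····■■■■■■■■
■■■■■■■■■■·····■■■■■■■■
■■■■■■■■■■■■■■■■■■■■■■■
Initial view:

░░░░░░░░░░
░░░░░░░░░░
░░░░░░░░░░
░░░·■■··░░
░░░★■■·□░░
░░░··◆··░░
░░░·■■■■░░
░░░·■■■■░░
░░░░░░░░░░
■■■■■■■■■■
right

░░░░░░░░░░
░░░░░░░░░░
░░░░░░░░░░
░░·■■···░░
░░★■■·□·░░
░░···◆··░░
░░·■■■■■░░
░░·■■■■■░░
░░░░░░░░░░
■■■■■■■■■■

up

░░░░░░░░░░
░░░░░░░░░░
░░░░░░░░░░
░░░■■···░░
░░·■■···░░
░░★■■◆□·░░
░░······░░
░░·■■■■■░░
░░·■■■■■░░
░░░░░░░░░░

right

░░░░░░░░░░
░░░░░░░░░░
░░░░░░░░░░
░░■■····░░
░·■■····░░
░★■■·◆··░░
░······■░░
░·■■■■■■░░
░·■■■■■░░░
░░░░░░░░░░

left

░░░░░░░░░░
░░░░░░░░░░
░░░░░░░░░░
░░░■■····░
░░·■■····░
░░★■■◆□··░
░░······■░
░░·■■■■■■░
░░·■■■■■░░
░░░░░░░░░░

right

░░░░░░░░░░
░░░░░░░░░░
░░░░░░░░░░
░░■■····░░
░·■■····░░
░★■■·◆··░░
░······■░░
░·■■■■■■░░
░·■■■■■░░░
░░░░░░░░░░

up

░░░░░░░░░░
░░░░░░░░░░
░░░░░░░░░░
░░░■■■·■░░
░░■■····░░
░·■■·◆··░░
░★■■·□··░░
░······■░░
░·■■■■■■░░
░·■■■■■░░░

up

░░░░░░░░░░
░░░░░░░░░░
░░░░░░░░░░
░░░■■■·■░░
░░░■■■·■░░
░░■■·◆··░░
░·■■····░░
░★■■·□··░░
░······■░░
░·■■■■■■░░

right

░░░░░░░░░■
░░░░░░░░░■
░░░░░░░░░■
░░■■■·■■░■
░░■■■·■■░■
░■■··◆··░■
·■■·····░■
★■■·□···░■
······■░░■
·■■■■■■░░■

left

░░░░░░░░░░
░░░░░░░░░░
░░░░░░░░░░
░░░■■■·■■░
░░░■■■·■■░
░░■■·◆···░
░·■■·····░
░★■■·□···░
░······■░░
░·■■■■■■░░

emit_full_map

░░■■■·■■
░░■■■·■■
░■■·◆···
·■■·····
★■■·□···
······■░
·■■■■■■░
·■■■■■░░

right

░░░░░░░░░■
░░░░░░░░░■
░░░░░░░░░■
░░■■■·■■░■
░░■■■·■■░■
░■■··◆··░■
·■■·····░■
★■■·□···░■
······■░░■
·■■■■■■░░■

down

░░░░░░░░░■
░░░░░░░░░■
░░■■■·■■░■
░░■■■·■■░■
░■■·····░■
·■■··◆··░■
★■■·□···░■
······■■░■
·■■■■■■░░■
·■■■■■░░░■

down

░░░░░░░░░■
░░■■■·■■░■
░░■■■·■■░■
░■■·····░■
·■■·····░■
★■■·□◆··░■
······■■░■
·■■■■■■■░■
·■■■■■░░░■
░░░░░░░░░■

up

░░░░░░░░░■
░░░░░░░░░■
░░■■■·■■░■
░░■■■·■■░■
░■■·····░■
·■■··◆··░■
★■■·□···░■
······■■░■
·■■■■■■■░■
·■■■■■░░░■

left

░░░░░░░░░░
░░░░░░░░░░
░░░■■■·■■░
░░░■■■·■■░
░░■■·····░
░·■■·◆···░
░★■■·□···░
░······■■░
░·■■■■■■■░
░·■■■■■░░░

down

░░░░░░░░░░
░░░■■■·■■░
░░░■■■·■■░
░░■■·····░
░·■■·····░
░★■■·◆···░
░······■■░
░·■■■■■■■░
░·■■■■■░░░
░░░░░░░░░░

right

░░░░░░░░░■
░░■■■·■■░■
░░■■■·■■░■
░■■·····░■
·■■·····░■
★■■·□◆··░■
······■■░■
·■■■■■■■░■
·■■■■■░░░■
░░░░░░░░░■

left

░░░░░░░░░░
░░░■■■·■■░
░░░■■■·■■░
░░■■·····░
░·■■·····░
░★■■·◆···░
░······■■░
░·■■■■■■■░
░·■■■■■░░░
░░░░░░░░░░

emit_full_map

░░■■■·■■
░░■■■·■■
░■■·····
·■■·····
★■■·◆···
······■■
·■■■■■■■
·■■■■■░░

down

░░░■■■·■■░
░░░■■■·■■░
░░■■·····░
░·■■·····░
░★■■·□···░
░····◆·■■░
░·■■■■■■■░
░·■■■■■■░░
░░░░░░░░░░
■■■■■■■■■■

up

░░░░░░░░░░
░░░■■■·■■░
░░░■■■·■■░
░░■■·····░
░·■■·····░
░★■■·◆···░
░······■■░
░·■■■■■■■░
░·■■■■■■░░
░░░░░░░░░░

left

░░░░░░░░░░
░░░░■■■·■■
░░░░■■■·■■
░░░■■·····
░░·■■·····
░░★■■◆□···
░░······■■
░░·■■■■■■■
░░·■■■■■■░
░░░░░░░░░░

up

░░░░░░░░░░
░░░░░░░░░░
░░░░■■■·■■
░░░■■■■·■■
░░░■■·····
░░·■■◆····
░░★■■·□···
░░······■■
░░·■■■■■■■
░░·■■■■■■░

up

░░░░░░░░░░
░░░░░░░░░░
░░░░░░░░░░
░░░■■■■·■■
░░░■■■■·■■
░░░■■◆····
░░·■■·····
░░★■■·□···
░░······■■
░░·■■■■■■■

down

░░░░░░░░░░
░░░░░░░░░░
░░░■■■■·■■
░░░■■■■·■■
░░░■■·····
░░·■■◆····
░░★■■·□···
░░······■■
░░·■■■■■■■
░░·■■■■■■░

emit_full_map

░■■■■·■■
░■■■■·■■
░■■·····
·■■◆····
★■■·□···
······■■
·■■■■■■■
·■■■■■■░

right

░░░░░░░░░░
░░░░░░░░░░
░░■■■■·■■░
░░■■■■·■■░
░░■■·····░
░·■■·◆···░
░★■■·□···░
░······■■░
░·■■■■■■■░
░·■■■■■■░░

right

░░░░░░░░░■
░░░░░░░░░■
░■■■■·■■░■
░■■■■·■■░■
░■■·····░■
·■■··◆··░■
★■■·□···░■
······■■░■
·■■■■■■■░■
·■■■■■■░░■

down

░░░░░░░░░■
░■■■■·■■░■
░■■■■·■■░■
░■■·····░■
·■■·····░■
★■■·□◆··░■
······■■░■
·■■■■■■■░■
·■■■■■■░░■
░░░░░░░░░■

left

░░░░░░░░░░
░░■■■■·■■░
░░■■■■·■■░
░░■■·····░
░·■■·····░
░★■■·◆···░
░······■■░
░·■■■■■■■░
░·■■■■■■░░
░░░░░░░░░░

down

░░■■■■·■■░
░░■■■■·■■░
░░■■·····░
░·■■·····░
░★■■·□···░
░····◆·■■░
░·■■■■■■■░
░·■■■■■■░░
░░░░░░░░░░
■■■■■■■■■■

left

░░░■■■■·■■
░░░■■■■·■■
░░░■■·····
░░·■■·····
░░★■■·□···
░░···◆··■■
░░·■■■■■■■
░░·■■■■■■░
░░░░░░░░░░
■■■■■■■■■■

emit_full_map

░■■■■·■■
░■■■■·■■
░■■·····
·■■·····
★■■·□···
···◆··■■
·■■■■■■■
·■■■■■■░


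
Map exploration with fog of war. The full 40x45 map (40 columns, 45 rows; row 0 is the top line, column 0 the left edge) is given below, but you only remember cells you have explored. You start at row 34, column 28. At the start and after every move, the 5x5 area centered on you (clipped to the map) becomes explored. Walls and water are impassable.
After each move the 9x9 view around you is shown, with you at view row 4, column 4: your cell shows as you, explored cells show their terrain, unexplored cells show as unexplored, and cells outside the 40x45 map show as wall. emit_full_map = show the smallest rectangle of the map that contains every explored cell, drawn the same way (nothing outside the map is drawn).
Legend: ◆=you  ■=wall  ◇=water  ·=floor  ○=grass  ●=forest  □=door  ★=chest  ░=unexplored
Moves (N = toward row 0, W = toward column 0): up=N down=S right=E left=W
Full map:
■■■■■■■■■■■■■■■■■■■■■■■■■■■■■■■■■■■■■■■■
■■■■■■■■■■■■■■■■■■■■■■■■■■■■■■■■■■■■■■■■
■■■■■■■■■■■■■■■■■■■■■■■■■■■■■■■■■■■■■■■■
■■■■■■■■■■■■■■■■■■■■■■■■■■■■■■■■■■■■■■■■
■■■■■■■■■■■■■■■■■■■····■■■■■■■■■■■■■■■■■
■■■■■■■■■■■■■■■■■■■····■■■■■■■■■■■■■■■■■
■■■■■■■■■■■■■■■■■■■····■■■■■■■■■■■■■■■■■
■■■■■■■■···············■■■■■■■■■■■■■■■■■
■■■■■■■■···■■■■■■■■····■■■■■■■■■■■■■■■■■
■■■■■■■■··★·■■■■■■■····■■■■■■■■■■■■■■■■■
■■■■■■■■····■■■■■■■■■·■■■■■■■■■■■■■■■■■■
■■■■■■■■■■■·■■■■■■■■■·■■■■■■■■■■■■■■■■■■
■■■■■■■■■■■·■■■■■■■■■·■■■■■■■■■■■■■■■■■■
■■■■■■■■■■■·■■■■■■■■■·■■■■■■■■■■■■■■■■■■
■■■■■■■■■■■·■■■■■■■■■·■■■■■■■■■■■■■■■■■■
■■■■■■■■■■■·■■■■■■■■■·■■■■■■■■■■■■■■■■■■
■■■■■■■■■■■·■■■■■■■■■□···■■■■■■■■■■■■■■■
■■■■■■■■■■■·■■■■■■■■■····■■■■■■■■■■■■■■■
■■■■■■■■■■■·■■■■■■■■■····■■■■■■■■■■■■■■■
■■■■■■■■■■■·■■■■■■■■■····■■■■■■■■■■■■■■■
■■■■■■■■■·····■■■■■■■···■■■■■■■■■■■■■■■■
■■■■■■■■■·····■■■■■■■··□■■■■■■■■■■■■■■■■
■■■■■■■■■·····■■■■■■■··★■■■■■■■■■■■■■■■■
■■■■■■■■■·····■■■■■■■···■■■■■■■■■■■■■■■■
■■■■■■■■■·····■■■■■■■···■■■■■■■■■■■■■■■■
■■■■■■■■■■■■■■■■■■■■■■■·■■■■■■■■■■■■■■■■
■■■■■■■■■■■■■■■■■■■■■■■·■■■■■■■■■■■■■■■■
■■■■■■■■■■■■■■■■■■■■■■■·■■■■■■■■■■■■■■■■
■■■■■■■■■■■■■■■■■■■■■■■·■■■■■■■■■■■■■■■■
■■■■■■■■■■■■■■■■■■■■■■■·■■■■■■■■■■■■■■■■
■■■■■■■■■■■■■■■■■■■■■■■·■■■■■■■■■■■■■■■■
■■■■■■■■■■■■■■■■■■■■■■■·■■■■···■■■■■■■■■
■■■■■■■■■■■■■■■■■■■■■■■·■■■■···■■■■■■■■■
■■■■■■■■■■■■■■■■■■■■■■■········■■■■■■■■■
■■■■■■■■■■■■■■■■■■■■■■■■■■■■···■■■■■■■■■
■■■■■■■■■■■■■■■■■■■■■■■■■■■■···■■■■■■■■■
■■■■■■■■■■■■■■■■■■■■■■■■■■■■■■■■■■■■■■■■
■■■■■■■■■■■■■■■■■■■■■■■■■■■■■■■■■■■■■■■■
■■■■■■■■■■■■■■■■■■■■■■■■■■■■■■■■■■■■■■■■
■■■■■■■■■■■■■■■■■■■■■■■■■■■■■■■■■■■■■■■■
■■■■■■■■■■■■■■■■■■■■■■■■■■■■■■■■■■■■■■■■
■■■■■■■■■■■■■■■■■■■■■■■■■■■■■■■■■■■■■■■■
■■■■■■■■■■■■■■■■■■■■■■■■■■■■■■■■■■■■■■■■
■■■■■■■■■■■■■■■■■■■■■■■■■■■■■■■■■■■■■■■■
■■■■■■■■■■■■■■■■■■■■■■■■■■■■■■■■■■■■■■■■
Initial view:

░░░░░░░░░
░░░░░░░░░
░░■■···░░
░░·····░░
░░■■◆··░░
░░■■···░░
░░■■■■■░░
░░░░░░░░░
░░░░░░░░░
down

░░░░░░░░░
░░■■···░░
░░·····░░
░░■■···░░
░░■■◆··░░
░░■■■■■░░
░░■■■■■░░
░░░░░░░░░
░░░░░░░░░

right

░░░░░░░░░
░■■···░░░
░·····■░░
░■■···■░░
░■■·◆·■░░
░■■■■■■░░
░■■■■■■░░
░░░░░░░░░
░░░░░░░░░

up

░░░░░░░░░
░░░░░░░░░
░■■···■░░
░·····■░░
░■■·◆·■░░
░■■···■░░
░■■■■■■░░
░■■■■■■░░
░░░░░░░░░

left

░░░░░░░░░
░░░░░░░░░
░░■■···■░
░░·····■░
░░■■◆··■░
░░■■···■░
░░■■■■■■░
░░■■■■■■░
░░░░░░░░░

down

░░░░░░░░░
░░■■···■░
░░·····■░
░░■■···■░
░░■■◆··■░
░░■■■■■■░
░░■■■■■■░
░░░░░░░░░
░░░░░░░░░

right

░░░░░░░░░
░■■···■░░
░·····■░░
░■■···■░░
░■■·◆·■░░
░■■■■■■░░
░■■■■■■░░
░░░░░░░░░
░░░░░░░░░

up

░░░░░░░░░
░░░░░░░░░
░■■···■░░
░·····■░░
░■■·◆·■░░
░■■···■░░
░■■■■■■░░
░■■■■■■░░
░░░░░░░░░

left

░░░░░░░░░
░░░░░░░░░
░░■■···■░
░░·····■░
░░■■◆··■░
░░■■···■░
░░■■■■■■░
░░■■■■■■░
░░░░░░░░░

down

░░░░░░░░░
░░■■···■░
░░·····■░
░░■■···■░
░░■■◆··■░
░░■■■■■■░
░░■■■■■■░
░░░░░░░░░
░░░░░░░░░

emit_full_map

■■···■
·····■
■■···■
■■◆··■
■■■■■■
■■■■■■

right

░░░░░░░░░
░■■···■░░
░·····■░░
░■■···■░░
░■■·◆·■░░
░■■■■■■░░
░■■■■■■░░
░░░░░░░░░
░░░░░░░░░
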